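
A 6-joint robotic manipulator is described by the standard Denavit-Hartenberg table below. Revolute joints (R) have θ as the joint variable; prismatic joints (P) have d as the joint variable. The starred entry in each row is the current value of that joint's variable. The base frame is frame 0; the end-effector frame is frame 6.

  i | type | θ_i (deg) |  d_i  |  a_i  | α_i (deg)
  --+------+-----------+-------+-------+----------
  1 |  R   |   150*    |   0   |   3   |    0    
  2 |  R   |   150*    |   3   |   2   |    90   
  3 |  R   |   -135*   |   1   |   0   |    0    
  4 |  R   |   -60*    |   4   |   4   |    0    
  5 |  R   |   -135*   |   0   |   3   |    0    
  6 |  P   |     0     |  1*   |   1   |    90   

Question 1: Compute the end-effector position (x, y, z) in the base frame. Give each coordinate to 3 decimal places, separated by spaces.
-6.994 -2.886 6.035

after link 1: o_1 = (-2.5981, 1.5000, 0.0000)
after link 2: o_2 = (-1.5981, -0.2321, 3.0000)
after link 3: o_3 = (-2.4641, -0.7321, 3.0000)
after link 4: o_4 = (-7.8601, 0.6140, 4.0353)
after link 5: o_5 = (-6.5610, -1.6360, 5.5353)
after link 6: o_6 = (-6.9940, -2.8860, 6.0353)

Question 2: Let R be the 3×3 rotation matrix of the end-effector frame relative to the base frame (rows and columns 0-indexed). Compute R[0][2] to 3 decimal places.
End-effector z-axis (col 2 of R) = (0.2500,-0.4330,-0.8660)
R[0][2] = 0.2500

0.250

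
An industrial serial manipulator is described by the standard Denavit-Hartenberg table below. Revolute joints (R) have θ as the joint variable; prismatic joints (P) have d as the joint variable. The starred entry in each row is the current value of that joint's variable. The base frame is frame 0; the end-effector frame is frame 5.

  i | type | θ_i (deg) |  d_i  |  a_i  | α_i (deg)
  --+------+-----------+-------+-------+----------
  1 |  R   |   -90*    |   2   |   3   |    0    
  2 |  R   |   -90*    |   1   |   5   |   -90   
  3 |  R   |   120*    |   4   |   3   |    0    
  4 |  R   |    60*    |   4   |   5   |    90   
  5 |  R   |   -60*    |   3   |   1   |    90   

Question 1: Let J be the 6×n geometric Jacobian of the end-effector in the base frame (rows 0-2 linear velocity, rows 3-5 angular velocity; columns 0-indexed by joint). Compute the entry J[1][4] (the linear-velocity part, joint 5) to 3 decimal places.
axis z_4 = (-0.0000,-0.0000,-1.0000); lever o_n−o_4 = (0.5000,0.8660,-3.0000)
cross product → J_v[:, 4] = (0.8660,-0.5000,-0.0000)
J_ω[:, 4] = z_4
entry J[1][4] = -0.5000

-0.500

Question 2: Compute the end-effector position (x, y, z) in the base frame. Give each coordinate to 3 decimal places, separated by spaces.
after link 1: o_1 = (0.0000, -3.0000, 2.0000)
after link 2: o_2 = (-5.0000, -3.0000, 3.0000)
after link 3: o_3 = (-3.5000, -7.0000, 0.4019)
after link 4: o_4 = (1.5000, -11.0000, 0.4019)
after link 5: o_5 = (2.0000, -10.1340, -2.5981)

2.000 -10.134 -2.598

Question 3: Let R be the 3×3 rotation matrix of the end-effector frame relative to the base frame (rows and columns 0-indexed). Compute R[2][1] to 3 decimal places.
-1.000

End-effector y-axis (col 1 of R) = (-0.0000,-0.0000,-1.0000)
R[2][1] = -1.0000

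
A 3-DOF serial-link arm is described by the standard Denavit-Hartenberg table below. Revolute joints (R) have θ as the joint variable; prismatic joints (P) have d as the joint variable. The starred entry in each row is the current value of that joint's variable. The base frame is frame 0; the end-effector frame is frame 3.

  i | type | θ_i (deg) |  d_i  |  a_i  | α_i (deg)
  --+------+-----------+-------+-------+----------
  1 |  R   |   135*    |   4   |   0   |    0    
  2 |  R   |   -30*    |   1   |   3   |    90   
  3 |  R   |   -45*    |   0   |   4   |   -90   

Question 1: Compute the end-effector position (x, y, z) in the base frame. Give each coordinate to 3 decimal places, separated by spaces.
after link 1: o_1 = (0.0000, 0.0000, 4.0000)
after link 2: o_2 = (-0.7765, 2.8978, 5.0000)
after link 3: o_3 = (-1.5085, 5.6298, 2.1716)

-1.509 5.630 2.172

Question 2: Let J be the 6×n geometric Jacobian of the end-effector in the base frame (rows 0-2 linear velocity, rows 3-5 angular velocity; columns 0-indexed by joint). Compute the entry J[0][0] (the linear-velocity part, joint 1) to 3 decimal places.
axis z_0 = ẑ; lever o_n−o_0 = (-1.5085,5.6298,2.1716)
cross product → J_v[:, 0] = (-5.6298,-1.5085,0.0000)
J_ω[:, 0] = z_0
entry J[0][0] = -5.6298

-5.630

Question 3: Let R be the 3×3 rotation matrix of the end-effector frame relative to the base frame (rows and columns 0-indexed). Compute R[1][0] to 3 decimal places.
0.683

End-effector x-axis (col 0 of R) = (-0.1830,0.6830,-0.7071)
R[1][0] = 0.6830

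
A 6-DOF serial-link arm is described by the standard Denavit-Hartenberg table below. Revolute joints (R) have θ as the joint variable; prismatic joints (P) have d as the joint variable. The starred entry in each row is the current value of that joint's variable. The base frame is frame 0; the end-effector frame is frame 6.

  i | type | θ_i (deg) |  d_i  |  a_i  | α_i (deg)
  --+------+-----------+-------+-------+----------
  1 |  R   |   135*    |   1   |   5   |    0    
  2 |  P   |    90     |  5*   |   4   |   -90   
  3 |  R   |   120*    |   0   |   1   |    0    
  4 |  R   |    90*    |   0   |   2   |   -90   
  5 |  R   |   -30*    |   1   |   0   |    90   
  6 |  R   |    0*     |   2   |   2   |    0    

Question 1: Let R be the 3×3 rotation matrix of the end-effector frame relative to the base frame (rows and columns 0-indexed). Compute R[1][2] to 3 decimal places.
End-effector z-axis (col 2 of R) = (0.3062,-0.9186,-0.2500)
R[1][2] = -0.9186

-0.919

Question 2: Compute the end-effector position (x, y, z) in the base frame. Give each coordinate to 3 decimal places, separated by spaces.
after link 1: o_1 = (-3.5355, 3.5355, 1.0000)
after link 2: o_2 = (-6.3640, 0.7071, 6.0000)
after link 3: o_3 = (-6.0104, 1.0607, 5.1340)
after link 4: o_4 = (-4.7857, 2.2854, 6.1340)
after link 5: o_5 = (-5.1392, 1.9319, 7.0000)
after link 6: o_6 = (-2.7591, 0.4483, 7.3660)

-2.759 0.448 7.366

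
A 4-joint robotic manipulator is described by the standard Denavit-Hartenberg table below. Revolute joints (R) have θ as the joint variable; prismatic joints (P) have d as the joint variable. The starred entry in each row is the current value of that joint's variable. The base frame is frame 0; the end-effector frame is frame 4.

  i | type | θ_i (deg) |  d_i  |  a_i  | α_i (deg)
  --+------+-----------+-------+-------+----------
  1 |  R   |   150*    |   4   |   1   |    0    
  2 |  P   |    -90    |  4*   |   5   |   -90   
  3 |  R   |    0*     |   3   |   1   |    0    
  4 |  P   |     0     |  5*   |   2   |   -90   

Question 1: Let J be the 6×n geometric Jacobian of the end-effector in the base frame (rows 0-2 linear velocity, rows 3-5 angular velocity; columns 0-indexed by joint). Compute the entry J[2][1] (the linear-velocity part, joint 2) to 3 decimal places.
prismatic axis z_1 = (0.0000,0.0000,1.0000)
J_v[:, 1] = z_1; J_ω[:, 1] = (0,0,0)
entry J[2][1] = 1.0000

1.000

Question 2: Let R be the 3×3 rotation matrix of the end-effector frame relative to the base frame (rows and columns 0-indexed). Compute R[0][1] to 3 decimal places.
End-effector y-axis (col 1 of R) = (0.8660,-0.5000,-0.0000)
R[0][1] = 0.8660

0.866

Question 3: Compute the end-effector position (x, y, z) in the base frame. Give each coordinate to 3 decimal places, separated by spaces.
after link 1: o_1 = (-0.8660, 0.5000, 4.0000)
after link 2: o_2 = (1.6340, 4.8301, 8.0000)
after link 3: o_3 = (-0.4641, 7.1962, 8.0000)
after link 4: o_4 = (-3.7942, 11.4282, 8.0000)

-3.794 11.428 8.000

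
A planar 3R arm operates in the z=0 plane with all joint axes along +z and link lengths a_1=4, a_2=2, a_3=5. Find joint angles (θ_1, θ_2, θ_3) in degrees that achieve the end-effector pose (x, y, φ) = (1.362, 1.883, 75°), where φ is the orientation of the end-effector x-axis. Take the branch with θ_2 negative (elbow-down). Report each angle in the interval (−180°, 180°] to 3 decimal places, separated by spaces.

wrist centre = target − a_3·(cos φ, sin φ) = (0.0679, -2.9466)
cos θ_2 = (8.6872−4²−2²)/(2·4·2) = -0.7070; θ_2 = -134.9952° (elbow-down)
β = atan2(-2.9466,0.0679) = -88.6799°; ψ = atan2(-1.4143,2.5859) = -28.6760°
θ_1 = β − ψ = -60.0039°
θ_3 = φ − θ_1 − θ_2 = -90.0009° (wrapped to (-180°,180°])

-60.004 -134.995 -90.001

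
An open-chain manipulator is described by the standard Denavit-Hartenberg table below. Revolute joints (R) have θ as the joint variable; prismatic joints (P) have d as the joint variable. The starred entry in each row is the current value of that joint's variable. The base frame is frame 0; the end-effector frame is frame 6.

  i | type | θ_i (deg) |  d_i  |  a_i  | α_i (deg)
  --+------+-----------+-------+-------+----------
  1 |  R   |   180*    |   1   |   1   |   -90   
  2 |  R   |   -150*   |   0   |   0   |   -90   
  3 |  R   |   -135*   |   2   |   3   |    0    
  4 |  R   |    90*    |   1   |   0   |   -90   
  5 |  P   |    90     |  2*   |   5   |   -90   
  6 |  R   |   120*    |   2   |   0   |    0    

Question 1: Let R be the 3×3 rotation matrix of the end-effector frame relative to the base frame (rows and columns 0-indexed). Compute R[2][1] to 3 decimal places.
0.927

End-effector y-axis (col 1 of R) = (-0.1268,0.3536,0.9268)
R[2][1] = 0.9268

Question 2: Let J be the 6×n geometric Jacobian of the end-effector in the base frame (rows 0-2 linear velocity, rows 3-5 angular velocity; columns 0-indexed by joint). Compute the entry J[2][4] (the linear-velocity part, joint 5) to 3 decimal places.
prismatic axis z_4 = (0.6124,0.7071,0.3536)
J_v[:, 4] = z_4; J_ω[:, 4] = (0,0,0)
entry J[2][4] = 0.3536

0.354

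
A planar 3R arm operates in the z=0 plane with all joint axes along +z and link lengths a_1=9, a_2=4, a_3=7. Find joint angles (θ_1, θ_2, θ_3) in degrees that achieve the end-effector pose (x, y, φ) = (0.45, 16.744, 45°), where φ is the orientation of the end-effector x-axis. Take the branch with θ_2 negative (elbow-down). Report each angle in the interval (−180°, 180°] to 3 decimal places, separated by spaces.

120.000 -30.003 -44.997

wrist centre = target − a_3·(cos φ, sin φ) = (-4.4997, 11.7943)
cos θ_2 = (159.3521−9²−4²)/(2·9·4) = 0.8660; θ_2 = -30.0027° (elbow-down)
β = atan2(11.7943,-4.4997) = 110.8829°; ψ = atan2(-2.0002,12.4640) = -9.1168°
θ_1 = β − ψ = 119.9997°
θ_3 = φ − θ_1 − θ_2 = -44.9970° (wrapped to (-180°,180°])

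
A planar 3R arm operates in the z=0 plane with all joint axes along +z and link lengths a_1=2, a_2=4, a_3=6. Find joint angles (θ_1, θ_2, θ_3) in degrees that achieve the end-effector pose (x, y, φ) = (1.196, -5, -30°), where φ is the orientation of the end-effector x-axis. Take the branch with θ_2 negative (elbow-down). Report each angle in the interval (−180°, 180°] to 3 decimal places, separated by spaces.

-90.004 -89.996 150.000

wrist centre = target − a_3·(cos φ, sin φ) = (-4.0002, -2.0000)
cos θ_2 = (20.0012−2²−4²)/(2·2·4) = 0.0001; θ_2 = -89.9956° (elbow-down)
β = atan2(-2.0000,-4.0002) = -153.4358°; ψ = atan2(-4.0000,2.0003) = -63.4315°
θ_1 = β − ψ = -90.0044°
θ_3 = φ − θ_1 − θ_2 = 150.0000° (wrapped to (-180°,180°])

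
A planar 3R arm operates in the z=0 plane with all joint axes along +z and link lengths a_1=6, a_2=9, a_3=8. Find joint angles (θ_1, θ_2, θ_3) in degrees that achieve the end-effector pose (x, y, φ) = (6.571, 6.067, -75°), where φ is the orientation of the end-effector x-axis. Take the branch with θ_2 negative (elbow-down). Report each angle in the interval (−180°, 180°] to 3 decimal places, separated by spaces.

89.993 -29.991 -135.002

wrist centre = target − a_3·(cos φ, sin φ) = (4.5004, 13.7944)
cos θ_2 = (210.5397−6²−9²)/(2·6·9) = 0.8661; θ_2 = -29.9905° (elbow-down)
β = atan2(13.7944,4.5004) = 71.9310°; ψ = atan2(-4.4987,13.7950) = -18.0618°
θ_1 = β − ψ = 89.9928°
θ_3 = φ − θ_1 − θ_2 = -135.0023° (wrapped to (-180°,180°])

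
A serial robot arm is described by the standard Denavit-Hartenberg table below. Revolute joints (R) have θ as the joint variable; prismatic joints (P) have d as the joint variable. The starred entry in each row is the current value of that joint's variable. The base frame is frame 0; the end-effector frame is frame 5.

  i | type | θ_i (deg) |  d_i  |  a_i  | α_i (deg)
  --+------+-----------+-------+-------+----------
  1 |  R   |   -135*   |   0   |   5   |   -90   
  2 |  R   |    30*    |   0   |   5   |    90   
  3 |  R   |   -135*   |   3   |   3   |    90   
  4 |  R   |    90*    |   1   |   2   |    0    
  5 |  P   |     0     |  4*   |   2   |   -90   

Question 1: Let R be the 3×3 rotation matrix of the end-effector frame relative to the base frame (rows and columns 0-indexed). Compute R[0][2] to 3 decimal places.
0.067

End-effector z-axis (col 2 of R) = (0.0670,-0.9330,-0.3536)
R[0][2] = 0.0670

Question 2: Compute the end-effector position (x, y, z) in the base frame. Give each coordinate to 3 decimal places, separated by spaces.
-4.608 -6.608 6.391

after link 1: o_1 = (-3.5355, -3.5355, 0.0000)
after link 2: o_2 = (-6.5974, -6.5974, -2.5000)
after link 3: o_3 = (-7.8590, -4.8590, 1.1587)
after link 4: o_4 = (-7.6331, -5.6331, 3.2443)
after link 5: o_5 = (-4.6082, -6.6082, 6.3906)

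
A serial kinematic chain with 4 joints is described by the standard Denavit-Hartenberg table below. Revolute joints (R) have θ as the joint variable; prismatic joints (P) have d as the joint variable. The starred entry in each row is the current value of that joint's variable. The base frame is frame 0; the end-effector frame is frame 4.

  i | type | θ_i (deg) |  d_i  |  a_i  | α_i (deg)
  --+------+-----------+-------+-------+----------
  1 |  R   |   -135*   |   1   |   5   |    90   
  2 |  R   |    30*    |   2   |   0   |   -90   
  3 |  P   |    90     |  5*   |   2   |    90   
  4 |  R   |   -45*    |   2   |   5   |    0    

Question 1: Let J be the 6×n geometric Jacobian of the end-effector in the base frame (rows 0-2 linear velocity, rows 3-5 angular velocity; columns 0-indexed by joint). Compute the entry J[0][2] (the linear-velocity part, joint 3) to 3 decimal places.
0.354

prismatic axis z_2 = (0.3536,0.3536,0.8660)
J_v[:, 2] = z_2; J_ω[:, 2] = (0,0,0)
entry J[0][2] = 0.3536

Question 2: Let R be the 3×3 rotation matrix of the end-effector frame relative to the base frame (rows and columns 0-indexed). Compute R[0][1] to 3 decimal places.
0.750

End-effector y-axis (col 1 of R) = (0.7500,-0.2500,0.6124)
R[0][1] = 0.7500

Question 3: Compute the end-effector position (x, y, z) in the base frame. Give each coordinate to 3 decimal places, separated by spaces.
after link 1: o_1 = (-3.5355, -3.5355, 1.0000)
after link 2: o_2 = (-4.9497, -2.1213, 1.0000)
after link 3: o_3 = (-1.7678, -1.7678, 5.3301)
after link 4: o_4 = (-1.7425, -6.7425, 3.2683)

-1.743 -6.743 3.268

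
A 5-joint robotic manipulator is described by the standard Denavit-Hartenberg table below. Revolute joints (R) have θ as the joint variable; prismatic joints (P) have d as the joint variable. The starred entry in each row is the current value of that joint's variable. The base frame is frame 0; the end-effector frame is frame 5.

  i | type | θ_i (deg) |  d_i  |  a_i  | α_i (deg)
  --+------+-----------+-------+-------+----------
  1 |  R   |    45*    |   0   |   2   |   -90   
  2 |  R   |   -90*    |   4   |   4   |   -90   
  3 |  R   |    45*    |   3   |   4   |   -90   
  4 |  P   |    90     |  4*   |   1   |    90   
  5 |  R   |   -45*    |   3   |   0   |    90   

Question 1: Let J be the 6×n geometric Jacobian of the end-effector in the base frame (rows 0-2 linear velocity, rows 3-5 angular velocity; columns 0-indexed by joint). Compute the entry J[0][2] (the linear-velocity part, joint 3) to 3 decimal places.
1.500

axis z_2 = (0.7071,0.7071,-0.0000); lever o_n−o_2 = (6.9142,-4.0858,2.1213)
cross product → J_v[:, 2] = (1.5000,-1.5000,-7.7782)
J_ω[:, 2] = z_2
entry J[0][2] = 1.5000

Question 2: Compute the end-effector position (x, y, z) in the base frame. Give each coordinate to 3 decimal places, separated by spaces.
5.500 0.157 6.121

after link 1: o_1 = (1.4142, 1.4142, 0.0000)
after link 2: o_2 = (-1.4142, 4.2426, 4.0000)
after link 3: o_3 = (2.7071, 4.3640, 6.8284)
after link 4: o_4 = (4.0000, 1.6569, 4.0000)
after link 5: o_5 = (5.5000, 0.1569, 6.1213)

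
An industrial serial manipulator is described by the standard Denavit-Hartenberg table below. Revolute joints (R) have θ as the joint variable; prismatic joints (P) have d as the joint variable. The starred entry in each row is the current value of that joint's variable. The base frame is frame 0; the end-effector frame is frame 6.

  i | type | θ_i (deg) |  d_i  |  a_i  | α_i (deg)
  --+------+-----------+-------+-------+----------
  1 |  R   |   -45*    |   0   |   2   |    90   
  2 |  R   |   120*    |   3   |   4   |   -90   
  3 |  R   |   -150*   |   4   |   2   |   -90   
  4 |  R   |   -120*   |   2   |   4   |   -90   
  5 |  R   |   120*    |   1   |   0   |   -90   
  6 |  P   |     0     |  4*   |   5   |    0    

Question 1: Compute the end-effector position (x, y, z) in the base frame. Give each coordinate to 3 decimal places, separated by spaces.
-3.757 -2.802 -0.964

after link 1: o_1 = (1.4142, -1.4142, 0.0000)
after link 2: o_2 = (-2.1213, -2.1213, 3.4641)
after link 3: o_3 = (-4.6655, -0.9913, -0.0359)
after link 4: o_4 = (-8.2704, 1.5783, 0.5981)
after link 5: o_5 = (-8.6176, 1.3131, -0.3014)
after link 6: o_6 = (-3.7571, -2.8022, -0.9644)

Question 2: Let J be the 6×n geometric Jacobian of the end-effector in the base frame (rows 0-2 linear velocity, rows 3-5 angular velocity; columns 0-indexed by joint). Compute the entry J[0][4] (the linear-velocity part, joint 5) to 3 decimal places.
-3.526

axis z_4 = (-0.3472,-0.2652,-0.8995); lever o_n−o_4 = (4.5133,-4.3805,-1.5625)
cross product → J_v[:, 4] = (-3.5260,-4.6023,2.7177)
J_ω[:, 4] = z_4
entry J[0][4] = -3.5260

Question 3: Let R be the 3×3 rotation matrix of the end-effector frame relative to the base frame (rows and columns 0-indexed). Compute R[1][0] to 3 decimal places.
End-effector x-axis (col 0 of R) = (0.9367,-0.0529,-0.3460)
R[1][0] = -0.0529

-0.053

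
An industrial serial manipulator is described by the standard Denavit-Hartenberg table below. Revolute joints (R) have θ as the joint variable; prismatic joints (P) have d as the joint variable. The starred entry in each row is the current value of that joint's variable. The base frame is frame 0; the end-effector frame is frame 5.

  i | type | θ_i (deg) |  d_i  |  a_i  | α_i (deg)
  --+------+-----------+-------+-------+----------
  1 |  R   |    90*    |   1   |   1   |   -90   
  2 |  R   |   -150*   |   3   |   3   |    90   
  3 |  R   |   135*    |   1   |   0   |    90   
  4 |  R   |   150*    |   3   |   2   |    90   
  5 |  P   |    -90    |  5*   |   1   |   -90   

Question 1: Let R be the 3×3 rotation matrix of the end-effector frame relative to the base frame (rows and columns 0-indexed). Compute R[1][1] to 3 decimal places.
0.127

End-effector y-axis (col 1 of R) = (0.3536,0.1268,0.9268)
R[1][1] = 0.1268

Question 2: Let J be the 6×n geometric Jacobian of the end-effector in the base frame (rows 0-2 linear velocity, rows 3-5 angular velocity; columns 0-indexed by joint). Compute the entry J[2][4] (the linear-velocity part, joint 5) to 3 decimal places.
prismatic axis z_4 = (-0.3536,-0.1268,-0.9268)
J_v[:, 4] = z_4; J_ω[:, 4] = (0,0,0)
entry J[2][4] = -0.9268

-0.927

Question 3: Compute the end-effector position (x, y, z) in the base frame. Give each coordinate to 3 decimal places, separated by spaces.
-4.957 -5.518 -2.546

after link 1: o_1 = (0.0000, 1.0000, 1.0000)
after link 2: o_2 = (-3.0000, -1.5981, 2.5000)
after link 3: o_3 = (-3.0000, -2.0981, 1.6340)
after link 4: o_4 = (-3.8966, -5.4959, 2.4410)
after link 5: o_5 = (-4.9572, -5.5176, -2.5465)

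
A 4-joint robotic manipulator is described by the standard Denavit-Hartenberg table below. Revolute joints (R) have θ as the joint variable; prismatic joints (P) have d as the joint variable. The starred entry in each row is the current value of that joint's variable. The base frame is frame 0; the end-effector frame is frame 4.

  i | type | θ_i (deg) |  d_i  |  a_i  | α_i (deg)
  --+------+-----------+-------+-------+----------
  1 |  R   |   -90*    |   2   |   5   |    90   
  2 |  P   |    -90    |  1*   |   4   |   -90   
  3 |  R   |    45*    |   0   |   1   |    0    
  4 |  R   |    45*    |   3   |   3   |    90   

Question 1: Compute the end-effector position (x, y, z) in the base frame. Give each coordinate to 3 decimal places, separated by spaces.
after link 1: o_1 = (0.0000, -5.0000, 2.0000)
after link 2: o_2 = (-1.0000, -5.0000, -2.0000)
after link 3: o_3 = (-0.2929, -5.0000, -2.7071)
after link 4: o_4 = (2.7071, -8.0000, -2.7071)

2.707 -8.000 -2.707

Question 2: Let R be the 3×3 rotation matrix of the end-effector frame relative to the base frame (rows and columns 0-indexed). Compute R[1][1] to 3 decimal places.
-1.000

End-effector y-axis (col 1 of R) = (0.0000,-1.0000,0.0000)
R[1][1] = -1.0000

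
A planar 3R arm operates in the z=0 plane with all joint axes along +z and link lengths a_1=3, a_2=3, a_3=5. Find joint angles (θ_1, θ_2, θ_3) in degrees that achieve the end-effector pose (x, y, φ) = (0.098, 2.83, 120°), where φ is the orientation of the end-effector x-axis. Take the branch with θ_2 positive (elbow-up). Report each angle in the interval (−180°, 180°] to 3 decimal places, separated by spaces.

wrist centre = target − a_3·(cos φ, sin φ) = (2.5980, -1.5001)
cos θ_2 = (9.0000−3²−3²)/(2·3·3) = -0.5000; θ_2 = 120.0001° (elbow-up)
β = atan2(-1.5001,2.5980) = -30.0028°; ψ = atan2(2.5981,1.5000) = 60.0000°
θ_1 = β − ψ = -90.0029°
θ_3 = φ − θ_1 − θ_2 = 90.0028° (wrapped to (-180°,180°])

-90.003 120.000 90.003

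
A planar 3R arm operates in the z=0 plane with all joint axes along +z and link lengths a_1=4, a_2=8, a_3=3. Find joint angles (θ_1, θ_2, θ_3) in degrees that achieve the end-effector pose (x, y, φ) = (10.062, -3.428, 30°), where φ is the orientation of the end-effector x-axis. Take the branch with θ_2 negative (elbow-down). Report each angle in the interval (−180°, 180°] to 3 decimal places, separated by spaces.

30.004 -90.004 90.000

wrist centre = target − a_3·(cos φ, sin φ) = (7.4639, -4.9280)
cos θ_2 = (79.9953−4²−8²)/(2·4·8) = -0.0001; θ_2 = -90.0042° (elbow-down)
β = atan2(-4.9280,7.4639) = -33.4345°; ψ = atan2(-8.0000,3.9994) = -63.4383°
θ_1 = β − ψ = 30.0038°
θ_3 = φ − θ_1 − θ_2 = 90.0004° (wrapped to (-180°,180°])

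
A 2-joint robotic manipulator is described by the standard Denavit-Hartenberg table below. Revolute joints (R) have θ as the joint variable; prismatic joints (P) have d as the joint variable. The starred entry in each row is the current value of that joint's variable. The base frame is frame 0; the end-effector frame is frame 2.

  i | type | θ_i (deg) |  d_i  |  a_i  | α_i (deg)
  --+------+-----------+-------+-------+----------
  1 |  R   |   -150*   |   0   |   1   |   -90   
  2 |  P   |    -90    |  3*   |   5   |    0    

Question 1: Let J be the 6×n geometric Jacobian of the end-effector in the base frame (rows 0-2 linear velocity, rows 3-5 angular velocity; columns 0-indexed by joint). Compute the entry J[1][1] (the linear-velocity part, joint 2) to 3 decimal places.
prismatic axis z_1 = (0.5000,-0.8660,0.0000)
J_v[:, 1] = z_1; J_ω[:, 1] = (0,0,0)
entry J[1][1] = -0.8660

-0.866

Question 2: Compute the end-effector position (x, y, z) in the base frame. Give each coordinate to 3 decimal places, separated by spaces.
after link 1: o_1 = (-0.8660, -0.5000, 0.0000)
after link 2: o_2 = (0.6340, -3.0981, 5.0000)

0.634 -3.098 5.000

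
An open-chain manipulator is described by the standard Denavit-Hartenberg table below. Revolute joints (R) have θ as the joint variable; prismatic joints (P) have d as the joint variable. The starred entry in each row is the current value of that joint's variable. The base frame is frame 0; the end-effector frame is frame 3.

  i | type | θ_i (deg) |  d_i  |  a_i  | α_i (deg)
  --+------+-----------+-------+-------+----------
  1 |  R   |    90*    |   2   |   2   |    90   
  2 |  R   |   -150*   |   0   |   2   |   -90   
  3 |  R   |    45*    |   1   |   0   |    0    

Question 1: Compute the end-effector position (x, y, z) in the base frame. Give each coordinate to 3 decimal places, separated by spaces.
after link 1: o_1 = (0.0000, 2.0000, 2.0000)
after link 2: o_2 = (0.0000, 0.2679, 1.0000)
after link 3: o_3 = (0.0000, 0.7679, 0.1340)

0.000 0.768 0.134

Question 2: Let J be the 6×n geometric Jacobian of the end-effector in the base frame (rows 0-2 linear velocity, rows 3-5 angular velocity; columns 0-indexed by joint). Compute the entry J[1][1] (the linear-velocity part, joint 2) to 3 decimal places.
axis z_1 = (1.0000,-0.0000,0.0000); lever o_n−o_1 = (0.0000,-1.2321,-1.8660)
cross product → J_v[:, 1] = (0.0000,1.8660,-1.2321)
J_ω[:, 1] = z_1
entry J[1][1] = 1.8660

1.866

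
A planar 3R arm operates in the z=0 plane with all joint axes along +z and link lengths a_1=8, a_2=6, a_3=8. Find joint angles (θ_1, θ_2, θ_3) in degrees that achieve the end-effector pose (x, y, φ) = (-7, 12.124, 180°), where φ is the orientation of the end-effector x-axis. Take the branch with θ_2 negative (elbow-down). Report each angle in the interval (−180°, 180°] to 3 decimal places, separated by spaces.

wrist centre = target − a_3·(cos φ, sin φ) = (1.0000, 12.1240)
cos θ_2 = (147.9914−8²−6²)/(2·8·6) = 0.4999; θ_2 = -60.0059° (elbow-down)
β = atan2(12.1240,1.0000) = 85.2849°; ψ = atan2(-5.1965,10.9995) = -25.2874°
θ_1 = β − ψ = 110.5723°
θ_3 = φ − θ_1 − θ_2 = 129.4337° (wrapped to (-180°,180°])

110.572 -60.006 129.434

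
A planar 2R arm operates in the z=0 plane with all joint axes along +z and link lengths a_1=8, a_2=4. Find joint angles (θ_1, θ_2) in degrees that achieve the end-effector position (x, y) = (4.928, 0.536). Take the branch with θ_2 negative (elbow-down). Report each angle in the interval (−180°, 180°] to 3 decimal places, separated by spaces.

cos θ_2 = (24.5725−8²−4²)/(2·8·4) = -0.8661; θ_2 = -150.0034° (elbow-down)
β = atan2(0.5360,4.9280) = 6.2074°; ψ = atan2(-1.9998,4.5358) = -23.7924°
θ_1 = β − ψ = 29.9998°

30.000 -150.003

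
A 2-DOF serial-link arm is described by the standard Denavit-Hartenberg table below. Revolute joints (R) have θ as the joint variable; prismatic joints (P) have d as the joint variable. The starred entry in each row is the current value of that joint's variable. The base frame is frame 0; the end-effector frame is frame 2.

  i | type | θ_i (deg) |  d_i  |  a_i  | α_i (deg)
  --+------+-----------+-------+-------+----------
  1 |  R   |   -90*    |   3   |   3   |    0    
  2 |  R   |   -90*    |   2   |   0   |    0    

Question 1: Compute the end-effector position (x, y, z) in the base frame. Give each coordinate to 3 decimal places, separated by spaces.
after link 1: o_1 = (0.0000, -3.0000, 3.0000)
after link 2: o_2 = (0.0000, -3.0000, 5.0000)

0.000 -3.000 5.000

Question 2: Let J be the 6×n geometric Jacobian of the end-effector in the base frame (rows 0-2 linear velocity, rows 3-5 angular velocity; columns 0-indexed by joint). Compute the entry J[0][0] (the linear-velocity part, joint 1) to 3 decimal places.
axis z_0 = ẑ; lever o_n−o_0 = (0.0000,-3.0000,5.0000)
cross product → J_v[:, 0] = (3.0000,0.0000,-0.0000)
J_ω[:, 0] = z_0
entry J[0][0] = 3.0000

3.000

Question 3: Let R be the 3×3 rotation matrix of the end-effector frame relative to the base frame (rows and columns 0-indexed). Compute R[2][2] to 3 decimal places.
1.000

End-effector z-axis (col 2 of R) = (0.0000,0.0000,1.0000)
R[2][2] = 1.0000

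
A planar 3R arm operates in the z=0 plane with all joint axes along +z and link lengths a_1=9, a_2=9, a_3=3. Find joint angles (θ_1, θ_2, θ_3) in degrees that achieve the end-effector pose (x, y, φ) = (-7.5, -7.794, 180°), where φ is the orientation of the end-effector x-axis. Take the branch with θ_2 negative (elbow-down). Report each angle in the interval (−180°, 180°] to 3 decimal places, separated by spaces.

-60.000 -120.001 0.001

wrist centre = target − a_3·(cos φ, sin φ) = (-4.5000, -7.7940)
cos θ_2 = (80.9964−9²−9²)/(2·9·9) = -0.5000; θ_2 = -120.0015° (elbow-down)
β = atan2(-7.7940,-4.5000) = -120.0007°; ψ = atan2(-7.7941,4.4998) = -60.0007°
θ_1 = β − ψ = -60.0000°
θ_3 = φ − θ_1 − θ_2 = 0.0015° (wrapped to (-180°,180°])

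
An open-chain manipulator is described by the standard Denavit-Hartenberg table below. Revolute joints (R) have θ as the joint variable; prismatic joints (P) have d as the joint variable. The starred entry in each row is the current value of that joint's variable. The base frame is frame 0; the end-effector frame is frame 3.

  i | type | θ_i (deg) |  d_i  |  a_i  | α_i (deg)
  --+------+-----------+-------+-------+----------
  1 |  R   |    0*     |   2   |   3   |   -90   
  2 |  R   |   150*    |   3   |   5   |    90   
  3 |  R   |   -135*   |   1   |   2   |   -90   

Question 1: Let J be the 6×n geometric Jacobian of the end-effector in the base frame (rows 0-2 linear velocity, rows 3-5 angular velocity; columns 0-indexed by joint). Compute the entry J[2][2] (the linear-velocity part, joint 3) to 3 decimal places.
-0.707

axis z_2 = (0.5000,0.0000,-0.8660); lever o_n−o_2 = (1.7247,-1.4142,-0.1589)
cross product → J_v[:, 2] = (-1.2247,-1.4142,-0.7071)
J_ω[:, 2] = z_2
entry J[2][2] = -0.7071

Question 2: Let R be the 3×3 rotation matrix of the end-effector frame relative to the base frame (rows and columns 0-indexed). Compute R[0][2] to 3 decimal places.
End-effector z-axis (col 2 of R) = (-0.6124,-0.7071,-0.3536)
R[0][2] = -0.6124

-0.612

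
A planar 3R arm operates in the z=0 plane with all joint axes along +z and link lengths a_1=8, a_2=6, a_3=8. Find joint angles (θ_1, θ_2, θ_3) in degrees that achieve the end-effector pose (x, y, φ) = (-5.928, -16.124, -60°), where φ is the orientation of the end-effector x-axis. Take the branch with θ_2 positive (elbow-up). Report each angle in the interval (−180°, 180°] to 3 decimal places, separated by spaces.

wrist centre = target − a_3·(cos φ, sin φ) = (-9.9280, -9.1958)
cos θ_2 = (183.1279−8²−6²)/(2·8·6) = 0.8659; θ_2 = 30.0126° (elbow-up)
β = atan2(-9.1958,-9.9280) = -137.1926°; ψ = atan2(3.0011,13.1955) = 12.8132°
θ_1 = β − ψ = -150.0059°
θ_3 = φ − θ_1 − θ_2 = 59.9932° (wrapped to (-180°,180°])

-150.006 30.013 59.993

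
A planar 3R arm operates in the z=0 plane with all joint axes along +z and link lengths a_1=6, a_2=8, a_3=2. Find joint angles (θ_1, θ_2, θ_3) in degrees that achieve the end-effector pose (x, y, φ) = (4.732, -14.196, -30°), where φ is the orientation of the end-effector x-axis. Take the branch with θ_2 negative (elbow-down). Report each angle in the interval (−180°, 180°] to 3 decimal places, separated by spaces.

-59.997 -30.005 60.002

wrist centre = target − a_3·(cos φ, sin φ) = (2.9999, -13.1960)
cos θ_2 = (183.1341−6²−8²)/(2·6·8) = 0.8660; θ_2 = -30.0052° (elbow-down)
β = atan2(-13.1960,2.9999) = -77.1922°; ψ = atan2(-4.0006,12.9278) = -17.1951°
θ_1 = β − ψ = -59.9971°
θ_3 = φ − θ_1 − θ_2 = 60.0023° (wrapped to (-180°,180°])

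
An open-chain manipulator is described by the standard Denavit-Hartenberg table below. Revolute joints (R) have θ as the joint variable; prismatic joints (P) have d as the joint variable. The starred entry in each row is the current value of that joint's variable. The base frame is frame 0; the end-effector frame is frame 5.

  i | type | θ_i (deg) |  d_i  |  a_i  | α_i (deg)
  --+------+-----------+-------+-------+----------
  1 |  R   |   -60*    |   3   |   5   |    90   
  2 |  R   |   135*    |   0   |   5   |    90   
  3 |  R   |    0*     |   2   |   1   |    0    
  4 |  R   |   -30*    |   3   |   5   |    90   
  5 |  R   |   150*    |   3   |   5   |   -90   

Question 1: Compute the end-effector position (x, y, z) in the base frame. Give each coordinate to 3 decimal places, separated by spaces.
5.896 -4.345 11.895

after link 1: o_1 = (2.5000, -4.3301, 3.0000)
after link 2: o_2 = (0.7322, -1.2683, 6.5355)
after link 3: o_3 = (1.0858, -1.8806, 8.6569)
after link 4: o_4 = (2.7806, 0.1839, 13.8400)
after link 5: o_5 = (5.8956, -4.3455, 11.8955)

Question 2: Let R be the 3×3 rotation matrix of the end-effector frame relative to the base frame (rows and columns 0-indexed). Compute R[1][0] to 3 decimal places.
-0.982

End-effector x-axis (col 0 of R) = (0.0669,-0.9820,-0.1768)
R[1][0] = -0.9820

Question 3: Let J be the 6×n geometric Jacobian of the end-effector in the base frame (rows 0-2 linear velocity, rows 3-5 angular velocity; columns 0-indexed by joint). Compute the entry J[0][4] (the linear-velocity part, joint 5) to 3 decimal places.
axis z_4 = (0.9268,0.1268,-0.3536); lever o_n−o_4 = (3.1150,-4.5294,-1.9445)
cross product → J_v[:, 4] = (-1.8480,0.7008,-4.5928)
J_ω[:, 4] = z_4
entry J[0][4] = -1.8480

-1.848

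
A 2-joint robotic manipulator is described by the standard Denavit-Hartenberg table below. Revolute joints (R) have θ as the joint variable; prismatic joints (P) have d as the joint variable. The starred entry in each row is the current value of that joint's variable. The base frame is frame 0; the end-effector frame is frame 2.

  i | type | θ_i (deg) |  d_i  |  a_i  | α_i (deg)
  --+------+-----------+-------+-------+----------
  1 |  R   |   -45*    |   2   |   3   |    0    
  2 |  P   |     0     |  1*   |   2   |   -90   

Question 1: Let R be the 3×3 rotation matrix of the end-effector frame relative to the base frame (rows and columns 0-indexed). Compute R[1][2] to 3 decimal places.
0.707

End-effector z-axis (col 2 of R) = (0.7071,0.7071,0.0000)
R[1][2] = 0.7071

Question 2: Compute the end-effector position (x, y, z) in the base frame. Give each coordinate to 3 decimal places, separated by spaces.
after link 1: o_1 = (2.1213, -2.1213, 2.0000)
after link 2: o_2 = (3.5355, -3.5355, 3.0000)

3.536 -3.536 3.000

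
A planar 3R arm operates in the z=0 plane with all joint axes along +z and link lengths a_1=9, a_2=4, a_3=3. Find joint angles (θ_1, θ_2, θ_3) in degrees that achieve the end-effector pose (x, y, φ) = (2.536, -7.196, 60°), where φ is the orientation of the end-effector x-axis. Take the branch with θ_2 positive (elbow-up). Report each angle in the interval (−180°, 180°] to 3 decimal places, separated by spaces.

wrist centre = target − a_3·(cos φ, sin φ) = (1.0360, -9.7941)
cos θ_2 = (96.9972−9²−4²)/(2·9·4) = -0.0000; θ_2 = 90.0022° (elbow-up)
β = atan2(-9.7941,1.0360) = -83.9618°; ψ = atan2(4.0000,8.9998) = 23.9629°
θ_1 = β − ψ = -107.9247°
θ_3 = φ − θ_1 − θ_2 = 77.9225° (wrapped to (-180°,180°])

-107.925 90.002 77.922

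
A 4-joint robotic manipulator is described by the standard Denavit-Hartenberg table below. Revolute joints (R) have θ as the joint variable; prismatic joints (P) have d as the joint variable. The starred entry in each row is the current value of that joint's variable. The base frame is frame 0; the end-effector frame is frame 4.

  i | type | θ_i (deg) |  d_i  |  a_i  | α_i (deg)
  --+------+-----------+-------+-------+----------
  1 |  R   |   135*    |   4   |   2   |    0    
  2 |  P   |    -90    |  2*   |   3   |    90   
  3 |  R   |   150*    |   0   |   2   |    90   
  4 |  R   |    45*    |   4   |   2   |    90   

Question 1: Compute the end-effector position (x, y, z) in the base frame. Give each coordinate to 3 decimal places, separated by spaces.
1.031 1.859 11.171

after link 1: o_1 = (-1.4142, 1.4142, 4.0000)
after link 2: o_2 = (0.7071, 3.5355, 6.0000)
after link 3: o_3 = (-0.5176, 2.3108, 7.0000)
after link 4: o_4 = (1.0306, 1.8590, 11.1712)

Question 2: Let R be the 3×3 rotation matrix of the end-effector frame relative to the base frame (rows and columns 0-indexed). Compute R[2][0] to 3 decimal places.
End-effector x-axis (col 0 of R) = (0.0670,-0.9330,0.3536)
R[2][0] = 0.3536

0.354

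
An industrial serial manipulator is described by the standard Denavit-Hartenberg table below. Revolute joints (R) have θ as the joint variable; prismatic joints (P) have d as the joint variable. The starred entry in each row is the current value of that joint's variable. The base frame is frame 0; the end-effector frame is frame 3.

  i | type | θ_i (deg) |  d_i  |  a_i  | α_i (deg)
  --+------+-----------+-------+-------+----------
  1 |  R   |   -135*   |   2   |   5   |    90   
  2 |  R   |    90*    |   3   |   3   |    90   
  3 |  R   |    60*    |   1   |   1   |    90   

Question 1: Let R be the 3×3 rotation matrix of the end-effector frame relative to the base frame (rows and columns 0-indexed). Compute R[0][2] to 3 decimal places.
0.354

End-effector z-axis (col 2 of R) = (0.3536,-0.3536,0.8660)
R[0][2] = 0.3536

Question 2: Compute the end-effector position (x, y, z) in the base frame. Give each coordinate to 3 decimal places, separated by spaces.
-6.976 -1.509 5.500

after link 1: o_1 = (-3.5355, -3.5355, 2.0000)
after link 2: o_2 = (-5.6569, -1.4142, 5.0000)
after link 3: o_3 = (-6.9763, -1.5089, 5.5000)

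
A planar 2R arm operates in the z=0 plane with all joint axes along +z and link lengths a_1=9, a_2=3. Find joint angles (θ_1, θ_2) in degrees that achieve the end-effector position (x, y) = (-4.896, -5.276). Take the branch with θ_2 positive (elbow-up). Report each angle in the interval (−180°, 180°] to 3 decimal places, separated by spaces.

-149.997 135.014

cos θ_2 = (51.8070−9²−3²)/(2·9·3) = -0.7073; θ_2 = 135.0139° (elbow-up)
β = atan2(-5.2760,-4.8960) = -132.8606°; ψ = atan2(2.1208,6.8782) = 17.1366°
θ_1 = β − ψ = -149.9971°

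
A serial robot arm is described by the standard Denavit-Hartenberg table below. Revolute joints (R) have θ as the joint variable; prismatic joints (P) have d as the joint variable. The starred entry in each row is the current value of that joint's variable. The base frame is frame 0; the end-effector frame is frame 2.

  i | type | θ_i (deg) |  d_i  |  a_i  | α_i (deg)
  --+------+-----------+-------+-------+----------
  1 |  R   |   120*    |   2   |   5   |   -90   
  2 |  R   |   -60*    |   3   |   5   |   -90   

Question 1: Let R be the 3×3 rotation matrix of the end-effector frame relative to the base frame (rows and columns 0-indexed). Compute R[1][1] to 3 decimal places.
End-effector y-axis (col 1 of R) = (0.8660,0.5000,-0.0000)
R[1][1] = 0.5000

0.500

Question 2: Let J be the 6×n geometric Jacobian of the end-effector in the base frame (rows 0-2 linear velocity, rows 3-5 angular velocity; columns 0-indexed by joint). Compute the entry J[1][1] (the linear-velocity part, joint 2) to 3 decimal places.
3.750

axis z_1 = (-0.8660,-0.5000,0.0000); lever o_n−o_1 = (-3.8481,0.6651,4.3301)
cross product → J_v[:, 1] = (-2.1651,3.7500,-2.5000)
J_ω[:, 1] = z_1
entry J[1][1] = 3.7500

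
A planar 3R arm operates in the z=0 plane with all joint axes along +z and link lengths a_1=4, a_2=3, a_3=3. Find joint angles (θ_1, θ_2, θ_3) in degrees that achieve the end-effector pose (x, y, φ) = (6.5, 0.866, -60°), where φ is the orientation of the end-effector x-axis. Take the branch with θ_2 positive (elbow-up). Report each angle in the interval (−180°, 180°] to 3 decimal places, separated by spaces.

wrist centre = target − a_3·(cos φ, sin φ) = (5.0000, 3.4641)
cos θ_2 = (36.9998−4²−3²)/(2·4·3) = 0.5000; θ_2 = 60.0005° (elbow-up)
β = atan2(3.4641,5.0000) = 34.7148°; ψ = atan2(2.5981,5.5000) = 25.2852°
θ_1 = β − ψ = 9.4296°
θ_3 = φ − θ_1 − θ_2 = -129.4301° (wrapped to (-180°,180°])

9.430 60.000 -129.430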